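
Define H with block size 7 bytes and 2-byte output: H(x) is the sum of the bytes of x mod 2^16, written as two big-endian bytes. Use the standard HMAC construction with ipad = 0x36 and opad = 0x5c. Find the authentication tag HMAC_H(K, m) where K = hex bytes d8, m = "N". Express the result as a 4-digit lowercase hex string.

Key hex bytes d8 is 1 byte ≤ B = 7; zero-pad to 7 bytes: K' = d8 00 00 00 00 00 00.
K' ⊕ ipad = ee 36 36 36 36 36 36.  K' ⊕ opad = 84 5c 5c 5c 5c 5c 5c.
Inner input = (K'⊕ipad) ∥ m = ee 36 36 36 36 36 36 ∥ 4e.
Inner hash: sum = 238+54+54+54+54+54+54+78 = 640 → 02 80.
Outer input = (K'⊕opad) ∥ inner = 84 5c 5c 5c 5c 5c 5c ∥ 02 80.
Outer hash (tag): sum = 132+92+92+92+92+92+92+2+128 = 814 → 03 2e.

032e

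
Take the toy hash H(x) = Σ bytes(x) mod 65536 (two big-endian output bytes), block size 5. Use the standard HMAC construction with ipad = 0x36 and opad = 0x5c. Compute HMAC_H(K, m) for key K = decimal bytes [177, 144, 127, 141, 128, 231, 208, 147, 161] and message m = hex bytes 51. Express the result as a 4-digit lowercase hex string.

Key decimal bytes [177, 144, 127, 141, 128, 231, 208, 147, 161] = b1 90 7f 8d 80 e7 d0 93 a1 is 9 bytes > B = 5, so hash it first: H(key) = 05 b8, then zero-pad to 5 bytes: K' = 05 b8 00 00 00.
K' ⊕ ipad = 33 8e 36 36 36.  K' ⊕ opad = 59 e4 5c 5c 5c.
Inner input = (K'⊕ipad) ∥ m = 33 8e 36 36 36 ∥ 51.
Inner hash: sum = 51+142+54+54+54+81 = 436 → 01 b4.
Outer input = (K'⊕opad) ∥ inner = 59 e4 5c 5c 5c ∥ 01 b4.
Outer hash (tag): sum = 89+228+92+92+92+1+180 = 774 → 03 06.

0306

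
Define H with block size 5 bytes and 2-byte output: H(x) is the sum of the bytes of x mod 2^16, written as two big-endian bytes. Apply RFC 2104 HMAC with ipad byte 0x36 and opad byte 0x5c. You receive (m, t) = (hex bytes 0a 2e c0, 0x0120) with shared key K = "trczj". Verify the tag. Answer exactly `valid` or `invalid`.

Key "trczj" = 74 72 63 7a 6a is exactly B = 5 bytes: K' = 74 72 63 7a 6a.
K' ⊕ ipad = 42 44 55 4c 5c; K' ⊕ opad = 28 2e 3f 26 36.
Inner hash: sum = 66+68+85+76+92+10+46+192 = 635 → 02 7b.
Outer hash (recomputed tag): sum = 40+46+63+38+54+2+123 = 366 → 01 6e.
Recomputed tag = 016e; claimed = 0120 → mismatch.

invalid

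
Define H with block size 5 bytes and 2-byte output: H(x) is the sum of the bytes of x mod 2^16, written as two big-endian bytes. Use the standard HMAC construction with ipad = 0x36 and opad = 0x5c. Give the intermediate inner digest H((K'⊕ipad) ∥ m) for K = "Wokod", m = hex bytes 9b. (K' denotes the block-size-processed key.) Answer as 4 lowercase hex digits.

025d

Key "Wokod" = 57 6f 6b 6f 64 is exactly B = 5 bytes: K' = 57 6f 6b 6f 64.
K' ⊕ ipad = 61 59 5d 59 52.
Inner input = 61 59 5d 59 52 ∥ 9b.
Inner hash: sum = 97+89+93+89+82+155 = 605 → 02 5d.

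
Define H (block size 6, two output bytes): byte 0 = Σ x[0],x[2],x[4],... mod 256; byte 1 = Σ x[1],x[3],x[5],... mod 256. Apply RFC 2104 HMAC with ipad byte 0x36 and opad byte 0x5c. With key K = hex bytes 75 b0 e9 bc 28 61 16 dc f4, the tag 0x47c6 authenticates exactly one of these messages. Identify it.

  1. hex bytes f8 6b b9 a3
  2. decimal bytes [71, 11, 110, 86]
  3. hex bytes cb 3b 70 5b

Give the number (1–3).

Key hex bytes 75 b0 e9 bc 28 61 16 dc f4 is 9 bytes > B = 6, so hash it first: H(key) = 90 a9, then zero-pad to 6 bytes: K' = 90 a9 00 00 00 00.
K' ⊕ ipad = a6 9f 36 36 36 36; K' ⊕ opad = cc f5 5c 5c 5c 5c.
m1: inner = H(a6 9f 36 36 36 36 f8 6b b9 a3) = c3 19; tag = H(cc f5 5c 5c 5c 5c c3 19) = 47c6 ← matches
m2: inner = H(a6 9f 36 36 36 36 47 0b 6e 56) = c7 6c; tag = H(cc f5 5c 5c 5c 5c c7 6c) = 4b19
m3: inner = H(a6 9f 36 36 36 36 cb 3b 70 5b) = 4d a1; tag = H(cc f5 5c 5c 5c 5c 4d a1) = d14e

1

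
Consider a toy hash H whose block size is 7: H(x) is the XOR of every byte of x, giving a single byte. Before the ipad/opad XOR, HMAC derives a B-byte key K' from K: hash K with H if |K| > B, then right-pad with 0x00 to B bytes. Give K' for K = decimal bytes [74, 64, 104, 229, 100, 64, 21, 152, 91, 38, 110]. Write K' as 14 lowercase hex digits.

|K| = 11 > B = 7, so first hash the key.
H(K): XOR 4a⊕40⊕68⊕e5⊕64⊕40⊕15⊕98⊕5b⊕26⊕6e = 3d.
Zero-pad H(K) = 3d to 7 bytes: K' = 3d 00 00 00 00 00 00.

3d000000000000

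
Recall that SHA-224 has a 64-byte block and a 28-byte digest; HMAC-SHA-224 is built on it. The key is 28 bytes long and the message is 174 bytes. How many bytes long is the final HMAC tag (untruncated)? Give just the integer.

28

The tag is one SHA-224 digest: 28 bytes.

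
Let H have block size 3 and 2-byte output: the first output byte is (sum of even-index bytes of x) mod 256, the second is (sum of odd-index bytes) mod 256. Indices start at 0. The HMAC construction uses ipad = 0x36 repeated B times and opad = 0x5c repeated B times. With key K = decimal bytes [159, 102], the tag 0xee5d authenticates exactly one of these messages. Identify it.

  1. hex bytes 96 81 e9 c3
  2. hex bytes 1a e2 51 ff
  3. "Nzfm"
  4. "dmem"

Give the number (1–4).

1

Key decimal bytes [159, 102] = 9f 66 is 2 bytes ≤ B = 3; zero-pad to 3 bytes: K' = 9f 66 00.
K' ⊕ ipad = a9 50 36; K' ⊕ opad = c3 3a 5c.
m1: inner = H(a9 50 36 96 81 e9 c3) = 23 cf; tag = H(c3 3a 5c 23 cf) = ee5d ← matches
m2: inner = H(a9 50 36 1a e2 51 ff) = c0 bb; tag = H(c3 3a 5c c0 bb) = dafa
m3: inner = H(a9 50 36 4e 7a 66 6d) = c6 04; tag = H(c3 3a 5c c6 04) = 2300
m4: inner = H(a9 50 36 64 6d 65 6d) = b9 19; tag = H(c3 3a 5c b9 19) = 38f3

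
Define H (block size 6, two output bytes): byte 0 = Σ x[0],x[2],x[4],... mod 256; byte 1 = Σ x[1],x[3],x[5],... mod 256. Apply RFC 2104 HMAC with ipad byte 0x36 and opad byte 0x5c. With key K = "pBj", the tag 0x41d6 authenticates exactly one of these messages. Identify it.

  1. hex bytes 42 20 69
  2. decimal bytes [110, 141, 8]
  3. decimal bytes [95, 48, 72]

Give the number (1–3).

1

Key "pBj" = 70 42 6a is 3 bytes ≤ B = 6; zero-pad to 6 bytes: K' = 70 42 6a 00 00 00.
K' ⊕ ipad = 46 74 5c 36 36 36; K' ⊕ opad = 2c 1e 36 5c 5c 5c.
m1: inner = H(46 74 5c 36 36 36 42 20 69) = 83 00; tag = H(2c 1e 36 5c 5c 5c 83 00) = 41d6 ← matches
m2: inner = H(46 74 5c 36 36 36 6e 8d 08) = 4e 6d; tag = H(2c 1e 36 5c 5c 5c 4e 6d) = 0c43
m3: inner = H(46 74 5c 36 36 36 5f 30 48) = 7f 10; tag = H(2c 1e 36 5c 5c 5c 7f 10) = 3de6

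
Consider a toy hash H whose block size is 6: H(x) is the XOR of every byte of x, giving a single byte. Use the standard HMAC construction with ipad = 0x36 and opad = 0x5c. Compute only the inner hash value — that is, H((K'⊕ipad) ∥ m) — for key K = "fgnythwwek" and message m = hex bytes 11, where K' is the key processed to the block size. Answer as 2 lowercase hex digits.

15

Key "fgnythwwek" = 66 67 6e 79 74 68 77 77 65 6b is 10 bytes > B = 6, so hash it first: H(key) = 04, then zero-pad to 6 bytes: K' = 04 00 00 00 00 00.
K' ⊕ ipad = 32 36 36 36 36 36.
Inner input = 32 36 36 36 36 36 ∥ 11.
Inner hash: XOR 32⊕36⊕36⊕36⊕36⊕36⊕11 = 15.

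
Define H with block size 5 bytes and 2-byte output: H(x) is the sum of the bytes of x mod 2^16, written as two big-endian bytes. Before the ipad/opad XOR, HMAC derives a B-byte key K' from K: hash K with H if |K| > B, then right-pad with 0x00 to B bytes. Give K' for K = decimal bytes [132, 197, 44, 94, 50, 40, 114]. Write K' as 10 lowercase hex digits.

|K| = 7 > B = 5, so first hash the key.
H(K): sum = 132+197+44+94+50+40+114 = 671 → 02 9f.
Zero-pad H(K) = 02 9f to 5 bytes: K' = 02 9f 00 00 00.

029f000000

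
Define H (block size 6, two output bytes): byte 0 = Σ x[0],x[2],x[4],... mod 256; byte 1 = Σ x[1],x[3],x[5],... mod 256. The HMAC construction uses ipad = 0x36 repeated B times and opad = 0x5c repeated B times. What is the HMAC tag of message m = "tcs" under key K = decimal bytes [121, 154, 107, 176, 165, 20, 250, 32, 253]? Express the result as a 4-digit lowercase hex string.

Key decimal bytes [121, 154, 107, 176, 165, 20, 250, 32, 253] = 79 9a 6b b0 a5 14 fa 20 fd is 9 bytes > B = 6, so hash it first: H(key) = 80 7e, then zero-pad to 6 bytes: K' = 80 7e 00 00 00 00.
K' ⊕ ipad = b6 48 36 36 36 36.  K' ⊕ opad = dc 22 5c 5c 5c 5c.
Inner input = (K'⊕ipad) ∥ m = b6 48 36 36 36 36 ∥ 74 63 73.
Inner hash: even-index sum = 521 mod 256 = 9; odd-index sum = 279 mod 256 = 23 → 09 17.
Outer input = (K'⊕opad) ∥ inner = dc 22 5c 5c 5c 5c ∥ 09 17.
Outer hash (tag): even-index sum = 413 mod 256 = 157; odd-index sum = 241 mod 256 = 241 → 9d f1.

9df1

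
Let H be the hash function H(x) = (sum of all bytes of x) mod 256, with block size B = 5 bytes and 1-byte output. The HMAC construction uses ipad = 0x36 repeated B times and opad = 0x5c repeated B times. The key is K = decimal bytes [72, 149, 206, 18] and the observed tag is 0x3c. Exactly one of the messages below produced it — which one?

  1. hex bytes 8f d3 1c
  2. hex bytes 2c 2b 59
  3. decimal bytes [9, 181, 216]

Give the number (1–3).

2

Key decimal bytes [72, 149, 206, 18] = 48 95 ce 12 is 4 bytes ≤ B = 5; zero-pad to 5 bytes: K' = 48 95 ce 12 00.
K' ⊕ ipad = 7e a3 f8 24 36; K' ⊕ opad = 14 c9 92 4e 5c.
m1: inner = H(7e a3 f8 24 36 8f d3 1c) = f1; tag = H(14 c9 92 4e 5c f1) = 0a
m2: inner = H(7e a3 f8 24 36 2c 2b 59) = 23; tag = H(14 c9 92 4e 5c 23) = 3c ← matches
m3: inner = H(7e a3 f8 24 36 09 b5 d8) = 09; tag = H(14 c9 92 4e 5c 09) = 22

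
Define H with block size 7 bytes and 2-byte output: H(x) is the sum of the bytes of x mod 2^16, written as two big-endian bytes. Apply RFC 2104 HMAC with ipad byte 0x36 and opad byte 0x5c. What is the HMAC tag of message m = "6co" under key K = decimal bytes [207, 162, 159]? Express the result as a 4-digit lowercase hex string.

03de

Key decimal bytes [207, 162, 159] = cf a2 9f is 3 bytes ≤ B = 7; zero-pad to 7 bytes: K' = cf a2 9f 00 00 00 00.
K' ⊕ ipad = f9 94 a9 36 36 36 36.  K' ⊕ opad = 93 fe c3 5c 5c 5c 5c.
Inner input = (K'⊕ipad) ∥ m = f9 94 a9 36 36 36 36 ∥ 36 63 6f.
Inner hash: sum = 249+148+169+54+54+54+54+54+99+111 = 1046 → 04 16.
Outer input = (K'⊕opad) ∥ inner = 93 fe c3 5c 5c 5c 5c ∥ 04 16.
Outer hash (tag): sum = 147+254+195+92+92+92+92+4+22 = 990 → 03 de.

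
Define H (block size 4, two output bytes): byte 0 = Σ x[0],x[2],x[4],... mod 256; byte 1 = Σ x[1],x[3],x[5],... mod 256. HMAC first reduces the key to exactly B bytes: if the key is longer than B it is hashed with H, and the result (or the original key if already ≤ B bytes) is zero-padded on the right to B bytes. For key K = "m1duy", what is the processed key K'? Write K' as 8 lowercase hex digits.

|K| = 5 > B = 4, so first hash the key.
H(K): even-index sum = 330 mod 256 = 74; odd-index sum = 166 mod 256 = 166 → 4a a6.
Zero-pad H(K) = 4a a6 to 4 bytes: K' = 4a a6 00 00.

4aa60000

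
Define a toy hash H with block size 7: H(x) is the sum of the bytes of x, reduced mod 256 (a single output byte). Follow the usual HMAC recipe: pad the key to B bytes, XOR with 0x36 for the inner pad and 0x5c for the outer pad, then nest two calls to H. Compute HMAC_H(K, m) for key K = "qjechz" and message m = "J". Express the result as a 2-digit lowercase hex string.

Key "qjechz" = 71 6a 65 63 68 7a is 6 bytes ≤ B = 7; zero-pad to 7 bytes: K' = 71 6a 65 63 68 7a 00.
K' ⊕ ipad = 47 5c 53 55 5e 4c 36.  K' ⊕ opad = 2d 36 39 3f 34 26 5c.
Inner input = (K'⊕ipad) ∥ m = 47 5c 53 55 5e 4c 36 ∥ 4a.
Inner hash: sum = 71+92+83+85+94+76+54+74 = 629; mod 256 = 117 → 75.
Outer input = (K'⊕opad) ∥ inner = 2d 36 39 3f 34 26 5c ∥ 75.
Outer hash (tag): sum = 45+54+57+63+52+38+92+117 = 518; mod 256 = 6 → 06.

06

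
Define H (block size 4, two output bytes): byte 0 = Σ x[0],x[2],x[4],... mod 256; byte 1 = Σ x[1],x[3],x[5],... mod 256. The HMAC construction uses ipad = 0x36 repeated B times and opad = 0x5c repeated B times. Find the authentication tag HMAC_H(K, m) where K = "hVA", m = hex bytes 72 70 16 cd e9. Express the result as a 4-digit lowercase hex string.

Key "hVA" = 68 56 41 is 3 bytes ≤ B = 4; zero-pad to 4 bytes: K' = 68 56 41 00.
K' ⊕ ipad = 5e 60 77 36.  K' ⊕ opad = 34 0a 1d 5c.
Inner input = (K'⊕ipad) ∥ m = 5e 60 77 36 ∥ 72 70 16 cd e9.
Inner hash: even-index sum = 582 mod 256 = 70; odd-index sum = 467 mod 256 = 211 → 46 d3.
Outer input = (K'⊕opad) ∥ inner = 34 0a 1d 5c ∥ 46 d3.
Outer hash (tag): even-index sum = 151 mod 256 = 151; odd-index sum = 313 mod 256 = 57 → 97 39.

9739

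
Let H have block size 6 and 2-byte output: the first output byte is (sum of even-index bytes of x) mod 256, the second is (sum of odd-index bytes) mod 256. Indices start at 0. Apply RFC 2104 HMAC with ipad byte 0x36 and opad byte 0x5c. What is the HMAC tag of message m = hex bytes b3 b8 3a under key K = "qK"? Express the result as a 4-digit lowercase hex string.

Key "qK" = 71 4b is 2 bytes ≤ B = 6; zero-pad to 6 bytes: K' = 71 4b 00 00 00 00.
K' ⊕ ipad = 47 7d 36 36 36 36.  K' ⊕ opad = 2d 17 5c 5c 5c 5c.
Inner input = (K'⊕ipad) ∥ m = 47 7d 36 36 36 36 ∥ b3 b8 3a.
Inner hash: even-index sum = 416 mod 256 = 160; odd-index sum = 417 mod 256 = 161 → a0 a1.
Outer input = (K'⊕opad) ∥ inner = 2d 17 5c 5c 5c 5c ∥ a0 a1.
Outer hash (tag): even-index sum = 389 mod 256 = 133; odd-index sum = 368 mod 256 = 112 → 85 70.

8570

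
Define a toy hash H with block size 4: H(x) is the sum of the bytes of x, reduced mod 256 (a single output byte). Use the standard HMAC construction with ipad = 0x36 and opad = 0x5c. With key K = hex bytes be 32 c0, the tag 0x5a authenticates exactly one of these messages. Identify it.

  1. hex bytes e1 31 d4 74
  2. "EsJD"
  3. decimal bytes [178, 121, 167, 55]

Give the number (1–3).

1

Key hex bytes be 32 c0 is 3 bytes ≤ B = 4; zero-pad to 4 bytes: K' = be 32 c0 00.
K' ⊕ ipad = 88 04 f6 36; K' ⊕ opad = e2 6e 9c 5c.
m1: inner = H(88 04 f6 36 e1 31 d4 74) = 12; tag = H(e2 6e 9c 5c 12) = 5a ← matches
m2: inner = H(88 04 f6 36 45 73 4a 44) = fe; tag = H(e2 6e 9c 5c fe) = 46
m3: inner = H(88 04 f6 36 b2 79 a7 37) = c1; tag = H(e2 6e 9c 5c c1) = 09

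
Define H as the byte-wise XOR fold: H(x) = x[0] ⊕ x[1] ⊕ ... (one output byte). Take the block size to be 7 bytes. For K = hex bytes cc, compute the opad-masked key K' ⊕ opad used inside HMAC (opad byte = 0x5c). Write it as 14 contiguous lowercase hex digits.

905c5c5c5c5c5c

Key hex bytes cc is 1 byte ≤ B = 7; zero-pad to 7 bytes: K' = cc 00 00 00 00 00 00.
XOR each byte with 0x5c: cc⊕5c=90, 00⊕5c=5c, 00⊕5c=5c, 00⊕5c=5c, 00⊕5c=5c, 00⊕5c=5c, 00⊕5c=5c.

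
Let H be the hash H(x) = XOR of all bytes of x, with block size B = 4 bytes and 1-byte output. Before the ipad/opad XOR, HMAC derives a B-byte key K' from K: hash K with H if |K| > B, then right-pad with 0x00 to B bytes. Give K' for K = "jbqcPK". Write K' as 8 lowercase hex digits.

01000000

|K| = 6 > B = 4, so first hash the key.
H(K): XOR 6a⊕62⊕71⊕63⊕50⊕4b = 01.
Zero-pad H(K) = 01 to 4 bytes: K' = 01 00 00 00.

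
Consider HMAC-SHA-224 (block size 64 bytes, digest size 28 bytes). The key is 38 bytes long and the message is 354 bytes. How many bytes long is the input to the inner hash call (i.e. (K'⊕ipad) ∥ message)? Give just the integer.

Key is 38 ≤ 64 bytes, zero-padded: |K'| = 64.
Inner input = (K'⊕ipad) ∥ m → 64 + 354 = 418 bytes.

418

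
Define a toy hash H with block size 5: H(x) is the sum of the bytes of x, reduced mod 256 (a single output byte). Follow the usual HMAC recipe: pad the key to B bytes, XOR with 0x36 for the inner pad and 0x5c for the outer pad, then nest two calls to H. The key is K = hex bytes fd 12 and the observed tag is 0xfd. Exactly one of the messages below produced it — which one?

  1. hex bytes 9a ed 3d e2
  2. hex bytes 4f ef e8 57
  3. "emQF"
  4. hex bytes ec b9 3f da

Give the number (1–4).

3

Key hex bytes fd 12 is 2 bytes ≤ B = 5; zero-pad to 5 bytes: K' = fd 12 00 00 00.
K' ⊕ ipad = cb 24 36 36 36; K' ⊕ opad = a1 4e 5c 5c 5c.
m1: inner = H(cb 24 36 36 36 9a ed 3d e2) = 37; tag = H(a1 4e 5c 5c 5c 37) = 3a
m2: inner = H(cb 24 36 36 36 4f ef e8 57) = 0e; tag = H(a1 4e 5c 5c 5c 0e) = 11
m3: inner = H(cb 24 36 36 36 65 6d 51 46) = fa; tag = H(a1 4e 5c 5c 5c fa) = fd ← matches
m4: inner = H(cb 24 36 36 36 ec b9 3f da) = 4f; tag = H(a1 4e 5c 5c 5c 4f) = 52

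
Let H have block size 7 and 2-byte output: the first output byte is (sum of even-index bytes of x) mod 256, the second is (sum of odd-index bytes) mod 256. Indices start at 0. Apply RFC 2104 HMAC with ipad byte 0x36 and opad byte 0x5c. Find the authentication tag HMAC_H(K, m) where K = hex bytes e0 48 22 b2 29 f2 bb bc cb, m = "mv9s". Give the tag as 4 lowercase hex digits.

b1be

Key hex bytes e0 48 22 b2 29 f2 bb bc cb is 9 bytes > B = 7, so hash it first: H(key) = b1 a8, then zero-pad to 7 bytes: K' = b1 a8 00 00 00 00 00.
K' ⊕ ipad = 87 9e 36 36 36 36 36.  K' ⊕ opad = ed f4 5c 5c 5c 5c 5c.
Inner input = (K'⊕ipad) ∥ m = 87 9e 36 36 36 36 36 ∥ 6d 76 39 73.
Inner hash: even-index sum = 530 mod 256 = 18; odd-index sum = 432 mod 256 = 176 → 12 b0.
Outer input = (K'⊕opad) ∥ inner = ed f4 5c 5c 5c 5c 5c ∥ 12 b0.
Outer hash (tag): even-index sum = 689 mod 256 = 177; odd-index sum = 446 mod 256 = 190 → b1 be.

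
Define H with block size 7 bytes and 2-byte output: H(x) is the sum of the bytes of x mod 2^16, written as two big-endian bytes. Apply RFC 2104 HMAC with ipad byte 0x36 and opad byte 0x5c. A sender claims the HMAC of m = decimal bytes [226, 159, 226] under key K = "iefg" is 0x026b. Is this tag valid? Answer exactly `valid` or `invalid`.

invalid

Key "iefg" = 69 65 66 67 is 4 bytes ≤ B = 7; zero-pad to 7 bytes: K' = 69 65 66 67 00 00 00.
K' ⊕ ipad = 5f 53 50 51 36 36 36; K' ⊕ opad = 35 39 3a 3b 5c 5c 5c.
Inner hash: sum = 95+83+80+81+54+54+54+226+159+226 = 1112 → 04 58.
Outer hash (recomputed tag): sum = 53+57+58+59+92+92+92+4+88 = 595 → 02 53.
Recomputed tag = 0253; claimed = 026b → mismatch.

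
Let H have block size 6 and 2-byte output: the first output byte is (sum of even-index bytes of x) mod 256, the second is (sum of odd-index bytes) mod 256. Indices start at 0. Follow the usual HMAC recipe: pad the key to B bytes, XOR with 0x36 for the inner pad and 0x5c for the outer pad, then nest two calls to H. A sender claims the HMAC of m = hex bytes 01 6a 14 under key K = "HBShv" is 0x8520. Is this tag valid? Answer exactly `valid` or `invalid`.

valid

Key "HBShv" = 48 42 53 68 76 is 5 bytes ≤ B = 6; zero-pad to 6 bytes: K' = 48 42 53 68 76 00.
K' ⊕ ipad = 7e 74 65 5e 40 36; K' ⊕ opad = 14 1e 0f 34 2a 5c.
Inner hash: even-index sum = 312 mod 256 = 56; odd-index sum = 370 mod 256 = 114 → 38 72.
Outer hash (recomputed tag): even-index sum = 133 mod 256 = 133; odd-index sum = 288 mod 256 = 32 → 85 20.
Recomputed tag = 8520; claimed = 8520 → match.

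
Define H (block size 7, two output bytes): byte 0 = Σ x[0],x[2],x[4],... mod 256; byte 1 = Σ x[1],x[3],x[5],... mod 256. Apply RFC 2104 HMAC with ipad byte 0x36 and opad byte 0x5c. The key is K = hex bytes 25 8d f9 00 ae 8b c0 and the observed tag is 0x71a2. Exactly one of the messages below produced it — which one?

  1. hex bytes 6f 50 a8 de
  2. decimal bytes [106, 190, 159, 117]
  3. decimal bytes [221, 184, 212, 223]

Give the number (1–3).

1

Key hex bytes 25 8d f9 00 ae 8b c0 is exactly B = 7 bytes: K' = 25 8d f9 00 ae 8b c0.
K' ⊕ ipad = 13 bb cf 36 98 bd f6; K' ⊕ opad = 79 d1 a5 5c f2 d7 9c.
m1: inner = H(13 bb cf 36 98 bd f6 6f 50 a8 de) = 9e c5; tag = H(79 d1 a5 5c f2 d7 9c 9e c5) = 71a2 ← matches
m2: inner = H(13 bb cf 36 98 bd f6 6a be 9f 75) = a3 b7; tag = H(79 d1 a5 5c f2 d7 9c a3 b7) = 63a7
m3: inner = H(13 bb cf 36 98 bd f6 dd b8 d4 df) = 07 5f; tag = H(79 d1 a5 5c f2 d7 9c 07 5f) = 0b0b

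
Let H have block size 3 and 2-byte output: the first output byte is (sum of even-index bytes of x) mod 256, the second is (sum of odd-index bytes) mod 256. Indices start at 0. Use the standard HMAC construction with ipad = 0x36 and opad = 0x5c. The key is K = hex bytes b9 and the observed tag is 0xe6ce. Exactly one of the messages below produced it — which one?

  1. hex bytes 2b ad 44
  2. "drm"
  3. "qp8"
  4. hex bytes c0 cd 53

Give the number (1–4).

Key hex bytes b9 is 1 byte ≤ B = 3; zero-pad to 3 bytes: K' = b9 00 00.
K' ⊕ ipad = 8f 36 36; K' ⊕ opad = e5 5c 5c.
m1: inner = H(8f 36 36 2b ad 44) = 72 a5; tag = H(e5 5c 5c 72 a5) = e6ce ← matches
m2: inner = H(8f 36 36 64 72 6d) = 37 07; tag = H(e5 5c 5c 37 07) = 4893
m3: inner = H(8f 36 36 71 70 38) = 35 df; tag = H(e5 5c 5c 35 df) = 2091
m4: inner = H(8f 36 36 c0 cd 53) = 92 49; tag = H(e5 5c 5c 92 49) = 8aee

1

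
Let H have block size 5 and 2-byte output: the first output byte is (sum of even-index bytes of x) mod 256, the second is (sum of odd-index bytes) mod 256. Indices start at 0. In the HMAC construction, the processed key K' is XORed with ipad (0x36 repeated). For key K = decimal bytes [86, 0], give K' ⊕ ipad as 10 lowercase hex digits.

Key decimal bytes [86, 0] = 56 00 is 2 bytes ≤ B = 5; zero-pad to 5 bytes: K' = 56 00 00 00 00.
XOR each byte with 0x36: 56⊕36=60, 00⊕36=36, 00⊕36=36, 00⊕36=36, 00⊕36=36.

6036363636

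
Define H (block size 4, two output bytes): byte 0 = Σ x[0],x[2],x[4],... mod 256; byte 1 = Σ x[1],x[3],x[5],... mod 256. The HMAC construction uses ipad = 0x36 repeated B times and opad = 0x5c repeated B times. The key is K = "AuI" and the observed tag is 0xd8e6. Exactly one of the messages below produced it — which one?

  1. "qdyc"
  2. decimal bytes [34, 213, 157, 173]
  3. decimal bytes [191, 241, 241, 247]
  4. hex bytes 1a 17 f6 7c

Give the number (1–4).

3

Key "AuI" = 41 75 49 is 3 bytes ≤ B = 4; zero-pad to 4 bytes: K' = 41 75 49 00.
K' ⊕ ipad = 77 43 7f 36; K' ⊕ opad = 1d 29 15 5c.
m1: inner = H(77 43 7f 36 71 64 79 63) = e0 40; tag = H(1d 29 15 5c e0 40) = 12c5
m2: inner = H(77 43 7f 36 22 d5 9d ad) = b5 fb; tag = H(1d 29 15 5c b5 fb) = e780
m3: inner = H(77 43 7f 36 bf f1 f1 f7) = a6 61; tag = H(1d 29 15 5c a6 61) = d8e6 ← matches
m4: inner = H(77 43 7f 36 1a 17 f6 7c) = 06 0c; tag = H(1d 29 15 5c 06 0c) = 3891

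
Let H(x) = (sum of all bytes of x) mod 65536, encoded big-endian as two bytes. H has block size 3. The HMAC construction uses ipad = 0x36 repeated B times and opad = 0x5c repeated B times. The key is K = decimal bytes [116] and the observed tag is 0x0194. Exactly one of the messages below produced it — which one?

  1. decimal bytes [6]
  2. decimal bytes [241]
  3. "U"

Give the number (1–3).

Key decimal bytes [116] = 74 is 1 byte ≤ B = 3; zero-pad to 3 bytes: K' = 74 00 00.
K' ⊕ ipad = 42 36 36; K' ⊕ opad = 28 5c 5c.
m1: inner = H(42 36 36 06) = 00 b4; tag = H(28 5c 5c 00 b4) = 0194 ← matches
m2: inner = H(42 36 36 f1) = 01 9f; tag = H(28 5c 5c 01 9f) = 0180
m3: inner = H(42 36 36 55) = 01 03; tag = H(28 5c 5c 01 03) = 00e4

1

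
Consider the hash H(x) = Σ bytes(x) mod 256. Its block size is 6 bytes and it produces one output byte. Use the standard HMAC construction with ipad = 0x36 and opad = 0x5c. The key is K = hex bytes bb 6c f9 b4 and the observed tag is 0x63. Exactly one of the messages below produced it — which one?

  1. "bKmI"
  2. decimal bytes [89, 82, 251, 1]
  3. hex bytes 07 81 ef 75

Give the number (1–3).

1

Key hex bytes bb 6c f9 b4 is 4 bytes ≤ B = 6; zero-pad to 6 bytes: K' = bb 6c f9 b4 00 00.
K' ⊕ ipad = 8d 5a cf 82 36 36; K' ⊕ opad = e7 30 a5 e8 5c 5c.
m1: inner = H(8d 5a cf 82 36 36 62 4b 6d 49) = 07; tag = H(e7 30 a5 e8 5c 5c 07) = 63 ← matches
m2: inner = H(8d 5a cf 82 36 36 59 52 fb 01) = 4b; tag = H(e7 30 a5 e8 5c 5c 4b) = a7
m3: inner = H(8d 5a cf 82 36 36 07 81 ef 75) = 90; tag = H(e7 30 a5 e8 5c 5c 90) = ec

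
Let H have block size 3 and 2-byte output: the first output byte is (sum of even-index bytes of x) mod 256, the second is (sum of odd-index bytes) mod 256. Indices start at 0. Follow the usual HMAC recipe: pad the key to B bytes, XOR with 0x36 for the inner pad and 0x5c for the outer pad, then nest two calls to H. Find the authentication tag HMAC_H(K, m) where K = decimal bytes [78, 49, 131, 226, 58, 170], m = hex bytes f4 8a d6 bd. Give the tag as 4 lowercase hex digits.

089b

Key decimal bytes [78, 49, 131, 226, 58, 170] = 4e 31 83 e2 3a aa is 6 bytes > B = 3, so hash it first: H(key) = 0b bd, then zero-pad to 3 bytes: K' = 0b bd 00.
K' ⊕ ipad = 3d 8b 36.  K' ⊕ opad = 57 e1 5c.
Inner input = (K'⊕ipad) ∥ m = 3d 8b 36 ∥ f4 8a d6 bd.
Inner hash: even-index sum = 442 mod 256 = 186; odd-index sum = 597 mod 256 = 85 → ba 55.
Outer input = (K'⊕opad) ∥ inner = 57 e1 5c ∥ ba 55.
Outer hash (tag): even-index sum = 264 mod 256 = 8; odd-index sum = 411 mod 256 = 155 → 08 9b.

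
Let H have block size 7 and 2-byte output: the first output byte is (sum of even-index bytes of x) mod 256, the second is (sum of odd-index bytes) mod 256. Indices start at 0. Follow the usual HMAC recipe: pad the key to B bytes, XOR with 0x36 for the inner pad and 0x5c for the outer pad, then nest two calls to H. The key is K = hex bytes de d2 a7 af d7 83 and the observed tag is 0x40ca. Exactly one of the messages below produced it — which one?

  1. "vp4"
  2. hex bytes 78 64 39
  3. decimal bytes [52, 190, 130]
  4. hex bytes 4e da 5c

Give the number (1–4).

4

Key hex bytes de d2 a7 af d7 83 is 6 bytes ≤ B = 7; zero-pad to 7 bytes: K' = de d2 a7 af d7 83 00.
K' ⊕ ipad = e8 e4 91 99 e1 b5 36; K' ⊕ opad = 82 8e fb f3 8b df 5c.
m1: inner = H(e8 e4 91 99 e1 b5 36 76 70 34) = 00 dc; tag = H(82 8e fb f3 8b df 5c 00 dc) = 4060
m2: inner = H(e8 e4 91 99 e1 b5 36 78 64 39) = f4 e3; tag = H(82 8e fb f3 8b df 5c f4 e3) = 4754
m3: inner = H(e8 e4 91 99 e1 b5 36 34 be 82) = 4e e8; tag = H(82 8e fb f3 8b df 5c 4e e8) = 4cae
m4: inner = H(e8 e4 91 99 e1 b5 36 4e da 5c) = 6a dc; tag = H(82 8e fb f3 8b df 5c 6a dc) = 40ca ← matches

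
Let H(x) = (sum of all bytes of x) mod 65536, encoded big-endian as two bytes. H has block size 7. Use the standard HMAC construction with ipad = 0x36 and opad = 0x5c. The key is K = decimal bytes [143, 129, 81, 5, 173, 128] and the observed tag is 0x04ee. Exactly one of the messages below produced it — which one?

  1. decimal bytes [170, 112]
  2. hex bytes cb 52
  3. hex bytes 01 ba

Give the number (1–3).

1

Key decimal bytes [143, 129, 81, 5, 173, 128] = 8f 81 51 05 ad 80 is 6 bytes ≤ B = 7; zero-pad to 7 bytes: K' = 8f 81 51 05 ad 80 00.
K' ⊕ ipad = b9 b7 67 33 9b b6 36; K' ⊕ opad = d3 dd 0d 59 f1 dc 5c.
m1: inner = H(b9 b7 67 33 9b b6 36 aa 70) = 04 ab; tag = H(d3 dd 0d 59 f1 dc 5c 04 ab) = 04ee ← matches
m2: inner = H(b9 b7 67 33 9b b6 36 cb 52) = 04 ae; tag = H(d3 dd 0d 59 f1 dc 5c 04 ae) = 04f1
m3: inner = H(b9 b7 67 33 9b b6 36 01 ba) = 04 4c; tag = H(d3 dd 0d 59 f1 dc 5c 04 4c) = 048f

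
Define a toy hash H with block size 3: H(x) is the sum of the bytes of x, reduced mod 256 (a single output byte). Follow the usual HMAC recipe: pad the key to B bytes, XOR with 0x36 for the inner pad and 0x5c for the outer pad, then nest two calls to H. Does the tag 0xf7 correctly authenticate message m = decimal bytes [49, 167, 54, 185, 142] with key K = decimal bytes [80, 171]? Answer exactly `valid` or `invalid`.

invalid

Key decimal bytes [80, 171] = 50 ab is 2 bytes ≤ B = 3; zero-pad to 3 bytes: K' = 50 ab 00.
K' ⊕ ipad = 66 9d 36; K' ⊕ opad = 0c f7 5c.
Inner hash: sum = 102+157+54+49+167+54+185+142 = 910; mod 256 = 142 → 8e.
Outer hash (recomputed tag): sum = 12+247+92+142 = 493; mod 256 = 237 → ed.
Recomputed tag = ed; claimed = f7 → mismatch.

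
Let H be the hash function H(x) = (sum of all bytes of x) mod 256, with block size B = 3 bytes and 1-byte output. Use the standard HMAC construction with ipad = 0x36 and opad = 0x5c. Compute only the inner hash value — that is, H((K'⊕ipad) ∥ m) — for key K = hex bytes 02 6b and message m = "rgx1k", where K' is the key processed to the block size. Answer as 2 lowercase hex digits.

b4

Key hex bytes 02 6b is 2 bytes ≤ B = 3; zero-pad to 3 bytes: K' = 02 6b 00.
K' ⊕ ipad = 34 5d 36.
Inner input = 34 5d 36 ∥ 72 67 78 31 6b.
Inner hash: sum = 52+93+54+114+103+120+49+107 = 692; mod 256 = 180 → b4.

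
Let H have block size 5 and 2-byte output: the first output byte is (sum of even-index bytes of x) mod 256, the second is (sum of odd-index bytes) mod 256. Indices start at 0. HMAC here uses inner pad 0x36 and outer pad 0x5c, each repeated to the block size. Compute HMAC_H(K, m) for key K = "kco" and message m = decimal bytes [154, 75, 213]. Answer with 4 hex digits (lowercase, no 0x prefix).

Key "kco" = 6b 63 6f is 3 bytes ≤ B = 5; zero-pad to 5 bytes: K' = 6b 63 6f 00 00.
K' ⊕ ipad = 5d 55 59 36 36.  K' ⊕ opad = 37 3f 33 5c 5c.
Inner input = (K'⊕ipad) ∥ m = 5d 55 59 36 36 ∥ 9a 4b d5.
Inner hash: even-index sum = 311 mod 256 = 55; odd-index sum = 506 mod 256 = 250 → 37 fa.
Outer input = (K'⊕opad) ∥ inner = 37 3f 33 5c 5c ∥ 37 fa.
Outer hash (tag): even-index sum = 448 mod 256 = 192; odd-index sum = 210 mod 256 = 210 → c0 d2.

c0d2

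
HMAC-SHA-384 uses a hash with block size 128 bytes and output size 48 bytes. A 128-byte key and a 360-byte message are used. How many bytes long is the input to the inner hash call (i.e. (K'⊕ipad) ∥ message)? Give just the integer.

488

Key is 128 ≤ 128 bytes, zero-padded: |K'| = 128.
Inner input = (K'⊕ipad) ∥ m → 128 + 360 = 488 bytes.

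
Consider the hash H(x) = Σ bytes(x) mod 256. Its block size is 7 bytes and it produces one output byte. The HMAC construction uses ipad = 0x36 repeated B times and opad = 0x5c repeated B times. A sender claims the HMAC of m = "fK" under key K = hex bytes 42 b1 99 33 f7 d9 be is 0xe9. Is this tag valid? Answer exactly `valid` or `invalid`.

Key hex bytes 42 b1 99 33 f7 d9 be is exactly B = 7 bytes: K' = 42 b1 99 33 f7 d9 be.
K' ⊕ ipad = 74 87 af 05 c1 ef 88; K' ⊕ opad = 1e ed c5 6f ab 85 e2.
Inner hash: sum = 116+135+175+5+193+239+136+102+75 = 1176; mod 256 = 152 → 98.
Outer hash (recomputed tag): sum = 30+237+197+111+171+133+226+152 = 1257; mod 256 = 233 → e9.
Recomputed tag = e9; claimed = e9 → match.

valid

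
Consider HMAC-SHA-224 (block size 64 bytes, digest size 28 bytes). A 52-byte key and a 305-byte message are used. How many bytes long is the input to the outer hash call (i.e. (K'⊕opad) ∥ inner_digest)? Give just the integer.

92

Key is 52 ≤ 64 bytes, zero-padded: |K'| = 64.
Outer input = (K'⊕opad) ∥ H(inner) → 64 + 28 = 92 bytes.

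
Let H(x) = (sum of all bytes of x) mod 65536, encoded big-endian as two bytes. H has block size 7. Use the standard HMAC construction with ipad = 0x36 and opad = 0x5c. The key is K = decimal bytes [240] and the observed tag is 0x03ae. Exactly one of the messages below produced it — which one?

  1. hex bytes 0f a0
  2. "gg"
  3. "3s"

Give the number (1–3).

2

Key decimal bytes [240] = f0 is 1 byte ≤ B = 7; zero-pad to 7 bytes: K' = f0 00 00 00 00 00 00.
K' ⊕ ipad = c6 36 36 36 36 36 36; K' ⊕ opad = ac 5c 5c 5c 5c 5c 5c.
m1: inner = H(c6 36 36 36 36 36 36 0f a0) = 02 b9; tag = H(ac 5c 5c 5c 5c 5c 5c 02 b9) = 038f
m2: inner = H(c6 36 36 36 36 36 36 67 67) = 02 d8; tag = H(ac 5c 5c 5c 5c 5c 5c 02 d8) = 03ae ← matches
m3: inner = H(c6 36 36 36 36 36 36 33 73) = 02 b0; tag = H(ac 5c 5c 5c 5c 5c 5c 02 b0) = 0386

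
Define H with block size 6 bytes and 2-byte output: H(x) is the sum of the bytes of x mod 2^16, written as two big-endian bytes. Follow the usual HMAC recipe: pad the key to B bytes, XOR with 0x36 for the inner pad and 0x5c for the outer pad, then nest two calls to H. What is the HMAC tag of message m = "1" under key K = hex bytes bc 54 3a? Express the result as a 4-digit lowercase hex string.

Key hex bytes bc 54 3a is 3 bytes ≤ B = 6; zero-pad to 6 bytes: K' = bc 54 3a 00 00 00.
K' ⊕ ipad = 8a 62 0c 36 36 36.  K' ⊕ opad = e0 08 66 5c 5c 5c.
Inner input = (K'⊕ipad) ∥ m = 8a 62 0c 36 36 36 ∥ 31.
Inner hash: sum = 138+98+12+54+54+54+49 = 459 → 01 cb.
Outer input = (K'⊕opad) ∥ inner = e0 08 66 5c 5c 5c ∥ 01 cb.
Outer hash (tag): sum = 224+8+102+92+92+92+1+203 = 814 → 03 2e.

032e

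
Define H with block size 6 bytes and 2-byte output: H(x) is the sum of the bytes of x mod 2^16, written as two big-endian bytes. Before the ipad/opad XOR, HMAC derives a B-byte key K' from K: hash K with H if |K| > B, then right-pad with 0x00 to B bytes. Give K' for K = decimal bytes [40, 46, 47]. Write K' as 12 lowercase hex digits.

Key decimal bytes [40, 46, 47] = 28 2e 2f is 3 bytes ≤ B = 6; zero-pad to 6 bytes: K' = 28 2e 2f 00 00 00.

282e2f000000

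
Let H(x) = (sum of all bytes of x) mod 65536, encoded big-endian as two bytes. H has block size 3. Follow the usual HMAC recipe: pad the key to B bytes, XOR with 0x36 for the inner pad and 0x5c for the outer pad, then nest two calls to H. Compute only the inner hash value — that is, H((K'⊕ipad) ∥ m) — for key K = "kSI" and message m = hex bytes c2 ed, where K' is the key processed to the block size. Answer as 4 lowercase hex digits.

02f0

Key "kSI" = 6b 53 49 is exactly B = 3 bytes: K' = 6b 53 49.
K' ⊕ ipad = 5d 65 7f.
Inner input = 5d 65 7f ∥ c2 ed.
Inner hash: sum = 93+101+127+194+237 = 752 → 02 f0.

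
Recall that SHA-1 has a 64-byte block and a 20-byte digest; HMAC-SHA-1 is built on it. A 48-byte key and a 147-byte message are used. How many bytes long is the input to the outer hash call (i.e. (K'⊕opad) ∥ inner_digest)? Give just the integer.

Key is 48 ≤ 64 bytes, zero-padded: |K'| = 64.
Outer input = (K'⊕opad) ∥ H(inner) → 64 + 20 = 84 bytes.

84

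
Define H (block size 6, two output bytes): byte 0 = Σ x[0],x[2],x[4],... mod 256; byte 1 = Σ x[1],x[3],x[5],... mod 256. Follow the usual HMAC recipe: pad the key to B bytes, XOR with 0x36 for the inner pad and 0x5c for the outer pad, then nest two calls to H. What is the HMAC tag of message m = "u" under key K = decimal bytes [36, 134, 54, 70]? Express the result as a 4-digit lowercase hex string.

Key decimal bytes [36, 134, 54, 70] = 24 86 36 46 is 4 bytes ≤ B = 6; zero-pad to 6 bytes: K' = 24 86 36 46 00 00.
K' ⊕ ipad = 12 b0 00 70 36 36.  K' ⊕ opad = 78 da 6a 1a 5c 5c.
Inner input = (K'⊕ipad) ∥ m = 12 b0 00 70 36 36 ∥ 75.
Inner hash: even-index sum = 189 mod 256 = 189; odd-index sum = 342 mod 256 = 86 → bd 56.
Outer input = (K'⊕opad) ∥ inner = 78 da 6a 1a 5c 5c ∥ bd 56.
Outer hash (tag): even-index sum = 507 mod 256 = 251; odd-index sum = 422 mod 256 = 166 → fb a6.

fba6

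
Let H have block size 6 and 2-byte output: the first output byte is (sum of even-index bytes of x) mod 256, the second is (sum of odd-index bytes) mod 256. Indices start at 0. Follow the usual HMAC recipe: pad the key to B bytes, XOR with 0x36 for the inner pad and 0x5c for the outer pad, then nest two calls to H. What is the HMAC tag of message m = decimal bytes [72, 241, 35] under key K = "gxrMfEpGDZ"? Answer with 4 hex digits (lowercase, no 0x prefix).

03a9

Key "gxrMfEpGDZ" = 67 78 72 4d 66 45 70 47 44 5a is 10 bytes > B = 6, so hash it first: H(key) = f3 ab, then zero-pad to 6 bytes: K' = f3 ab 00 00 00 00.
K' ⊕ ipad = c5 9d 36 36 36 36.  K' ⊕ opad = af f7 5c 5c 5c 5c.
Inner input = (K'⊕ipad) ∥ m = c5 9d 36 36 36 36 ∥ 48 f1 23.
Inner hash: even-index sum = 412 mod 256 = 156; odd-index sum = 506 mod 256 = 250 → 9c fa.
Outer input = (K'⊕opad) ∥ inner = af f7 5c 5c 5c 5c ∥ 9c fa.
Outer hash (tag): even-index sum = 515 mod 256 = 3; odd-index sum = 681 mod 256 = 169 → 03 a9.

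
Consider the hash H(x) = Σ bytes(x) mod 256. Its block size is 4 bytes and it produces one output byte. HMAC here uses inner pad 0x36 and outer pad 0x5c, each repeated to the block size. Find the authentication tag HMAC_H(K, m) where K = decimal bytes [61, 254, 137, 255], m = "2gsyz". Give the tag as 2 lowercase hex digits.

Key decimal bytes [61, 254, 137, 255] = 3d fe 89 ff is exactly B = 4 bytes: K' = 3d fe 89 ff.
K' ⊕ ipad = 0b c8 bf c9.  K' ⊕ opad = 61 a2 d5 a3.
Inner input = (K'⊕ipad) ∥ m = 0b c8 bf c9 ∥ 32 67 73 79 7a.
Inner hash: sum = 11+200+191+201+50+103+115+121+122 = 1114; mod 256 = 90 → 5a.
Outer input = (K'⊕opad) ∥ inner = 61 a2 d5 a3 ∥ 5a.
Outer hash (tag): sum = 97+162+213+163+90 = 725; mod 256 = 213 → d5.

d5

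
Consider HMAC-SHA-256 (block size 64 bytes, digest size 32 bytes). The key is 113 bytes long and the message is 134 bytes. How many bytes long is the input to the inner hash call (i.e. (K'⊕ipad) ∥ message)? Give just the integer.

Key is 113 > 64 bytes, so it is hashed to 32 bytes then zero-padded to 64: |K'| = 64.
Inner input = (K'⊕ipad) ∥ m → 64 + 134 = 198 bytes.

198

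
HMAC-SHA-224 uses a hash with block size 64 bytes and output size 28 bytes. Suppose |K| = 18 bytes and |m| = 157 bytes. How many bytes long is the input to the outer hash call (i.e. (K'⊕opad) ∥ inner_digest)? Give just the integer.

Key is 18 ≤ 64 bytes, zero-padded: |K'| = 64.
Outer input = (K'⊕opad) ∥ H(inner) → 64 + 28 = 92 bytes.

92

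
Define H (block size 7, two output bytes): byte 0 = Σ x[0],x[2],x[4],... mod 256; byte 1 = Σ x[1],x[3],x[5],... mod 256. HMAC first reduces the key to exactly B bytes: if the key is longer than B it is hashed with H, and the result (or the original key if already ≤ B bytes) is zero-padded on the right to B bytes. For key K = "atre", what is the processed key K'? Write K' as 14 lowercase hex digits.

61747265000000

Key "atre" = 61 74 72 65 is 4 bytes ≤ B = 7; zero-pad to 7 bytes: K' = 61 74 72 65 00 00 00.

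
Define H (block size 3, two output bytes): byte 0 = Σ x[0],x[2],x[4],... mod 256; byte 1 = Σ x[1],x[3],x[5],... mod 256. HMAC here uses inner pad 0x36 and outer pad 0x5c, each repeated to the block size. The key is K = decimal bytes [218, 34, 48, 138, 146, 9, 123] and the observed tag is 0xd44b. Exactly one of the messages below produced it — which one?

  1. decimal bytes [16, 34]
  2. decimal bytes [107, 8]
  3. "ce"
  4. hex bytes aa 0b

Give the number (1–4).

4

Key decimal bytes [218, 34, 48, 138, 146, 9, 123] = da 22 30 8a 92 09 7b is 7 bytes > B = 3, so hash it first: H(key) = 17 b5, then zero-pad to 3 bytes: K' = 17 b5 00.
K' ⊕ ipad = 21 83 36; K' ⊕ opad = 4b e9 5c.
m1: inner = H(21 83 36 10 22) = 79 93; tag = H(4b e9 5c 79 93) = 3a62
m2: inner = H(21 83 36 6b 08) = 5f ee; tag = H(4b e9 5c 5f ee) = 9548
m3: inner = H(21 83 36 63 65) = bc e6; tag = H(4b e9 5c bc e6) = 8da5
m4: inner = H(21 83 36 aa 0b) = 62 2d; tag = H(4b e9 5c 62 2d) = d44b ← matches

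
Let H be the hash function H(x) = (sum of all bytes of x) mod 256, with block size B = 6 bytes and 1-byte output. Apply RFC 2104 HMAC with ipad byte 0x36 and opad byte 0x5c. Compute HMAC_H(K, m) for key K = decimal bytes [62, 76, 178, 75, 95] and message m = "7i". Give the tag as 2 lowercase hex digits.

Key decimal bytes [62, 76, 178, 75, 95] = 3e 4c b2 4b 5f is 5 bytes ≤ B = 6; zero-pad to 6 bytes: K' = 3e 4c b2 4b 5f 00.
K' ⊕ ipad = 08 7a 84 7d 69 36.  K' ⊕ opad = 62 10 ee 17 03 5c.
Inner input = (K'⊕ipad) ∥ m = 08 7a 84 7d 69 36 ∥ 37 69.
Inner hash: sum = 8+122+132+125+105+54+55+105 = 706; mod 256 = 194 → c2.
Outer input = (K'⊕opad) ∥ inner = 62 10 ee 17 03 5c ∥ c2.
Outer hash (tag): sum = 98+16+238+23+3+92+194 = 664; mod 256 = 152 → 98.

98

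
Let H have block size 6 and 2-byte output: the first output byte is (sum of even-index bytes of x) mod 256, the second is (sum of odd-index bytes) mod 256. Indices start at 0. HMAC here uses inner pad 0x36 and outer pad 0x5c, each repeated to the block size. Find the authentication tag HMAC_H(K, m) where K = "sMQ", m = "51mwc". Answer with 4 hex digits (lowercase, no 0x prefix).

Key "sMQ" = 73 4d 51 is 3 bytes ≤ B = 6; zero-pad to 6 bytes: K' = 73 4d 51 00 00 00.
K' ⊕ ipad = 45 7b 67 36 36 36.  K' ⊕ opad = 2f 11 0d 5c 5c 5c.
Inner input = (K'⊕ipad) ∥ m = 45 7b 67 36 36 36 ∥ 35 31 6d 77 63.
Inner hash: even-index sum = 487 mod 256 = 231; odd-index sum = 399 mod 256 = 143 → e7 8f.
Outer input = (K'⊕opad) ∥ inner = 2f 11 0d 5c 5c 5c ∥ e7 8f.
Outer hash (tag): even-index sum = 383 mod 256 = 127; odd-index sum = 344 mod 256 = 88 → 7f 58.

7f58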